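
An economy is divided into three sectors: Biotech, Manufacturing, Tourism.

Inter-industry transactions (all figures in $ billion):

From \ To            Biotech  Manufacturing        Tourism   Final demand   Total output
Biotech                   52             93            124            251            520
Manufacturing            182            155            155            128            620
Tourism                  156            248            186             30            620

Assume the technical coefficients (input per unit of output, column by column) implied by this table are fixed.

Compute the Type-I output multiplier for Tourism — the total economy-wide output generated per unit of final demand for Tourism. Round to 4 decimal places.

m_3 = 4.2256

Technical coefficients a_ij = z_ij / X_j:
  a_11 = 52/520 = 0.10, a_21 = 182/520 = 0.35, a_31 = 156/520 = 0.30
  a_12 = 93/620 = 0.15, a_22 = 155/620 = 0.25, a_32 = 248/620 = 0.40
  a_13 = 124/620 = 0.20, a_23 = 155/620 = 0.25, a_33 = 186/620 = 0.30
I − A =
  [   0.90    -0.15    -0.20]
  [  -0.35     0.75    -0.25]
  [  -0.30    -0.40     0.70]
Cofactors of I−A, C_ij = (−1)^(i+j)·(minor ij) (rows/columns in the sector order above):
  C_11 = (0.75)(0.70) − (-0.25)(-0.40) = 0.4250
  C_12 = −[(-0.35)(0.70) − (-0.25)(-0.30)] = 0.3200
  C_13 = (-0.35)(-0.40) − (0.75)(-0.30) = 0.3650
  C_21 = −[(-0.15)(0.70) − (-0.20)(-0.40)] = 0.1850
  C_22 = (0.90)(0.70) − (-0.20)(-0.30) = 0.5700
  C_23 = −[(0.90)(-0.40) − (-0.15)(-0.30)] = 0.4050
  C_31 = (-0.15)(-0.25) − (-0.20)(0.75) = 0.1875
  C_32 = −[(0.90)(-0.25) − (-0.20)(-0.35)] = 0.2950
  C_33 = (0.90)(0.75) − (-0.15)(-0.35) = 0.6225
det(I−A) = Σ_j (I−A)_1j·C_1j = (0.90)(0.4250) + (-0.15)(0.3200) + (-0.20)(0.3650) = 0.2615
adj(I−A) = Cᵀ =
  [ 0.4250   0.1850   0.1875]
  [ 0.3200   0.5700   0.2950]
  [ 0.3650   0.4050   0.6225]
(I − A)⁻¹ = adj(I−A) / det(I−A) ≈
  [   1.62524     0.70746     0.71702]
  [   1.22371     2.17973     1.12811]
  [   1.39579     1.54876     2.38050]
The output multiplier for sector j is the column-j sum of the Leontief inverse (I − A)⁻¹ = adj(I−A) / det(I−A).
Column 3 of adj(I−A): (0.1875, 0.2950, 0.6225); det(I−A) = 0.2615.
m_3 = (0.1875 + 0.2950 + 0.6225) / 0.2615 = 1.105 / 0.2615 ≈ 4.2256.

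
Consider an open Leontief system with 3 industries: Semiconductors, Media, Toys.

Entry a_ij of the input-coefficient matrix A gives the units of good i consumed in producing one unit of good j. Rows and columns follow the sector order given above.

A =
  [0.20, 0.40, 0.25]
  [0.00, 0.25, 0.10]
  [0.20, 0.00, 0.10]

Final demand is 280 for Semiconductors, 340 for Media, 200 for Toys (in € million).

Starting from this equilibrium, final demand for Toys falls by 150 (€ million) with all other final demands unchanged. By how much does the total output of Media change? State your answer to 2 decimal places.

I − A =
  [   0.80    -0.40    -0.25]
  [   0.00     0.75    -0.10]
  [  -0.20     0.00     0.90]
Cofactors of I−A, C_ij = (−1)^(i+j)·(minor ij) (rows/columns in the sector order above):
  C_11 = (0.75)(0.90) − (-0.10)(0.00) = 0.6750
  C_12 = −[(0.00)(0.90) − (-0.10)(-0.20)] = 0.0200
  C_13 = (0.00)(0.00) − (0.75)(-0.20) = 0.1500
  C_21 = −[(-0.40)(0.90) − (-0.25)(0.00)] = 0.3600
  C_22 = (0.80)(0.90) − (-0.25)(-0.20) = 0.6700
  C_23 = −[(0.80)(0.00) − (-0.40)(-0.20)] = 0.0800
  C_31 = (-0.40)(-0.10) − (-0.25)(0.75) = 0.2275
  C_32 = −[(0.80)(-0.10) − (-0.25)(0.00)] = 0.0800
  C_33 = (0.80)(0.75) − (-0.40)(0.00) = 0.6000
det(I−A) = Σ_j (I−A)_1j·C_1j = (0.80)(0.6750) + (-0.40)(0.0200) + (-0.25)(0.1500) = 0.4945
adj(I−A) = Cᵀ =
  [ 0.6750   0.3600   0.2275]
  [ 0.0200   0.6700   0.0800]
  [ 0.1500   0.0800   0.6000]
(I − A)⁻¹ = adj(I−A) / det(I−A) ≈
  [   1.3650     0.7280     0.4601]
  [   0.0404     1.3549     0.1618]
  [   0.3033     0.1618     1.2133]
Δx = (I − A)⁻¹ Δd with Δd having -150 in the Toys component and 0 elsewhere.
So Δx_M = L_MT · (-150), where L_MT = adj(I−A)_MT / det(I−A) = 0.0800 / 0.4945.
Δx_M = 0.0800 × (-150) / 0.4945 = -12.00 / 0.4945 ≈ -24.27.

Δx_M = -24.27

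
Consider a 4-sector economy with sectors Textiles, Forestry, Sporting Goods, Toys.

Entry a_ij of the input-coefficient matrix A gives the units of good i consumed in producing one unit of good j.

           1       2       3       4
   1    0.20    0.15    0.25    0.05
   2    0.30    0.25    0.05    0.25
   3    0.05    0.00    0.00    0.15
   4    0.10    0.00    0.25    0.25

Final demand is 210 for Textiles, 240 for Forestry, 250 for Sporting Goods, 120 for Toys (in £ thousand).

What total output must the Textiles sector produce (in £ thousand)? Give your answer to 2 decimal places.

x_1 = 508.62

I − A =
  [   0.80    -0.15    -0.25    -0.05]
  [  -0.30     0.75    -0.05    -0.25]
  [  -0.05     0.00     1.00    -0.15]
  [  -0.10     0.00    -0.25     0.75]
Compute the cofactors C_ij = (−1)^(i+j)·(3×3 minor ij) of I−A; the adjugate is their transpose:
adj(I−A) = Cᵀ =
  [ 0.534375   0.106875   0.165000   0.104250]
  [ 0.244500   0.551250   0.146000   0.229250]
  [ 0.039375   0.007875   0.408750   0.087000]
  [ 0.084375   0.016875   0.158250   0.545250]
det(I−A) = Σ_j (I−A)_1j·C_1j = (0.80)(0.534375) + (-0.15)(0.244500) + (-0.25)(0.039375) + (-0.05)(0.084375) = 0.3767625
(I − A)⁻¹ = adj(I−A) / det(I−A) ≈
  [   1.4183     0.2837     0.4379     0.2767]
  [   0.6489     1.4631     0.3875     0.6085]
  [   0.1045     0.0209     1.0849     0.2309]
  [   0.2239     0.0448     0.4200     1.4472]
x = (I − A)⁻¹ d = adj(I−A)·d / det(I−A), with det(I−A) = 0.3767625:
  x_1 = (0.534375·210 + 0.106875·240 + 0.165000·250 + 0.104250·120) / 0.3767625 = 191.62875 / 0.3767625 ≈ 508.62
  x_2 = (0.244500·210 + 0.551250·240 + 0.146000·250 + 0.229250·120) / 0.3767625 = 247.655 / 0.3767625 ≈ 657.32
  x_3 = (0.039375·210 + 0.007875·240 + 0.408750·250 + 0.087000·120) / 0.3767625 = 122.78625 / 0.3767625 ≈ 325.90
  x_4 = (0.084375·210 + 0.016875·240 + 0.158250·250 + 0.545250·120) / 0.3767625 = 126.76125 / 0.3767625 ≈ 336.45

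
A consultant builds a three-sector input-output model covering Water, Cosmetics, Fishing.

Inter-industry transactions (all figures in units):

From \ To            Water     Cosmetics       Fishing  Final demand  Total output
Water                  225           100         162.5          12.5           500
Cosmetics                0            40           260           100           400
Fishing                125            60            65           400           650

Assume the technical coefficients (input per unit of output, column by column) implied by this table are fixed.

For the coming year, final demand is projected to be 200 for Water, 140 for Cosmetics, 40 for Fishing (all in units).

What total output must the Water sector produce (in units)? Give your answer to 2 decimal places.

x_1 = 603.02

Technical coefficients a_ij = z_ij / X_j:
  a_11 = 225/500 = 0.45, a_21 = 0/500 = 0.00, a_31 = 125/500 = 0.25
  a_12 = 100/400 = 0.25, a_22 = 40/400 = 0.10, a_32 = 60/400 = 0.15
  a_13 = 162.5/650 = 0.25, a_23 = 260/650 = 0.40, a_33 = 65/650 = 0.10
I − A =
  [   0.55    -0.25    -0.25]
  [   0.00     0.90    -0.40]
  [  -0.25    -0.15     0.90]
Cofactors of I−A, C_ij = (−1)^(i+j)·(minor ij) (rows/columns in the sector order above):
  C_11 = (0.90)(0.90) − (-0.40)(-0.15) = 0.7500
  C_12 = −[(0.00)(0.90) − (-0.40)(-0.25)] = 0.1000
  C_13 = (0.00)(-0.15) − (0.90)(-0.25) = 0.2250
  C_21 = −[(-0.25)(0.90) − (-0.25)(-0.15)] = 0.2625
  C_22 = (0.55)(0.90) − (-0.25)(-0.25) = 0.4325
  C_23 = −[(0.55)(-0.15) − (-0.25)(-0.25)] = 0.1450
  C_31 = (-0.25)(-0.40) − (-0.25)(0.90) = 0.3250
  C_32 = −[(0.55)(-0.40) − (-0.25)(0.00)] = 0.2200
  C_33 = (0.55)(0.90) − (-0.25)(0.00) = 0.4950
det(I−A) = Σ_j (I−A)_1j·C_1j = (0.55)(0.7500) + (-0.25)(0.1000) + (-0.25)(0.2250) = 0.33125
adj(I−A) = Cᵀ =
  [ 0.7500   0.2625   0.3250]
  [ 0.1000   0.4325   0.2200]
  [ 0.2250   0.1450   0.4950]
(I − A)⁻¹ = adj(I−A) / det(I−A) ≈
  [   2.2642     0.7925     0.9811]
  [   0.3019     1.3057     0.6642]
  [   0.6792     0.4377     1.4943]
x = (I − A)⁻¹ d = adj(I−A)·d / det(I−A), with det(I−A) = 0.33125:
  x_1 = (0.7500·200 + 0.2625·140 + 0.3250·40) / 0.33125 = 199.75 / 0.33125 ≈ 603.02
  x_2 = (0.1000·200 + 0.4325·140 + 0.2200·40) / 0.33125 = 89.35 / 0.33125 ≈ 269.74
  x_3 = (0.2250·200 + 0.1450·140 + 0.4950·40) / 0.33125 = 85.10 / 0.33125 ≈ 256.91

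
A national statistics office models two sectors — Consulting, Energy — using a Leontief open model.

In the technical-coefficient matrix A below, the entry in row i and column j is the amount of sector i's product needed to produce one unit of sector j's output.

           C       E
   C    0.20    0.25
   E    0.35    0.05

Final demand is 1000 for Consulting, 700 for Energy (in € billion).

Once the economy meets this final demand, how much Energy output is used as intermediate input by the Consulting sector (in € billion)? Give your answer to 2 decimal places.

I − A =
  [   0.80    -0.25]
  [  -0.35     0.95]
det(I−A) = (0.80)(0.95) − (-0.25)(-0.35) = 0.6725
adj(I−A) = [[0.95, 0.25], [0.35, 0.80]]
(I − A)⁻¹ = adj(I−A) / det(I−A) ≈
  [   1.4126     0.3717]
  [   0.5204     1.1896]
First solve x = (I − A)⁻¹ d = adj(I−A)·d / det(I−A); in particular x_C = (0.95·1000 + 0.25·700) / 0.6725 = 1125.00 / 0.6725 ≈ 1672.8625.
Intermediate flow from E to C: z_EC = a_EC · x_C = 0.35 × 1125.00 / 0.6725 = 393.75 / 0.6725 ≈ 585.50.

z_EC = 585.50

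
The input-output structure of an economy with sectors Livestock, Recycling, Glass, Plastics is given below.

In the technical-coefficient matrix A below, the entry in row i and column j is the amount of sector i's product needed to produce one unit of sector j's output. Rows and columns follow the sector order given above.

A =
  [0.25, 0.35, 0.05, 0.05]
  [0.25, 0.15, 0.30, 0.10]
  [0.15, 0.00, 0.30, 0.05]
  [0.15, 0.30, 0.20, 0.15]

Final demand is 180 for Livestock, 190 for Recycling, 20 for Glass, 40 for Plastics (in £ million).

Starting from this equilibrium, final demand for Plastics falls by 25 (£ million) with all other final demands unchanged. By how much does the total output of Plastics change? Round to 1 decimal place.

Δx_4 = -33.7

I − A =
  [   0.75    -0.35    -0.05    -0.05]
  [  -0.25     0.85    -0.30    -0.10]
  [  -0.15     0.00     0.70    -0.05]
  [  -0.15    -0.30    -0.20     0.85]
Compute the cofactors C_ij = (−1)^(i+j)·(3×3 minor ij) of I−A; the adjugate is their transpose:
adj(I−A) = Cᵀ =
  [ 0.471750   0.216000   0.143875   0.061625]
  [ 0.200250   0.425250   0.217875   0.074625]
  [ 0.114000   0.060750   0.429625   0.039125]
  [ 0.180750   0.202500   0.203375   0.362875]
det(I−A) = Σ_j (I−A)_1j·C_1j = (0.75)(0.471750) + (-0.35)(0.200250) + (-0.05)(0.114000) + (-0.05)(0.180750) = 0.2689875
(I − A)⁻¹ = adj(I−A) / det(I−A) ≈
  [   1.7538     0.8030     0.5349     0.2291]
  [   0.7445     1.5809     0.8100     0.2774]
  [   0.4238     0.2258     1.5972     0.1455]
  [   0.6720     0.7528     0.7561     1.3490]
Δx = (I − A)⁻¹ Δd with Δd having -25 in the Plastics component and 0 elsewhere.
So Δx_4 = L_44 · (-25), where L_44 = adj(I−A)_44 / det(I−A) = 0.362875 / 0.2689875.
Δx_4 = 0.362875 × (-25) / 0.2689875 = -9.071875 / 0.2689875 ≈ -33.7.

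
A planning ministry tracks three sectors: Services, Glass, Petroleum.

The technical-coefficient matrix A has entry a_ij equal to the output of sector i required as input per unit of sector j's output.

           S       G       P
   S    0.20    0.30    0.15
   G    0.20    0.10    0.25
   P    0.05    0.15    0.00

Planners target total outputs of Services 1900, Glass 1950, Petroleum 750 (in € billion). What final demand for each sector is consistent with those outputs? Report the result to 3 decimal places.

I − A =
  [   0.80    -0.30    -0.15]
  [  -0.20     0.90    -0.25]
  [  -0.05    -0.15     1.00]
d = (I − A) x:
  d_S = (+0.80)·1900 + (-0.30)·1950 + (-0.15)·750 = 822.500
  d_G = (-0.20)·1900 + (+0.90)·1950 + (-0.25)·750 = 1187.500
  d_P = (-0.05)·1900 + (-0.15)·1950 + (+1.00)·750 = 362.500

d_S = 822.500, d_G = 1187.500, d_P = 362.500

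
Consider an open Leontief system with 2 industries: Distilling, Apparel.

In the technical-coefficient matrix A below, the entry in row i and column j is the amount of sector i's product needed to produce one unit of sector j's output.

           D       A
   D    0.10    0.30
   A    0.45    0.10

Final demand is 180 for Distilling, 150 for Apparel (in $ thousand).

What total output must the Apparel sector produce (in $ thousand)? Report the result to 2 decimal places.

x_A = 320.00

I − A =
  [   0.90    -0.30]
  [  -0.45     0.90]
det(I−A) = (0.90)(0.90) − (-0.30)(-0.45) = 0.6750
adj(I−A) = [[0.90, 0.30], [0.45, 0.90]]
(I − A)⁻¹ = adj(I−A) / det(I−A) ≈
  [   1.3333     0.4444]
  [   0.6667     1.3333]
x = (I − A)⁻¹ d = adj(I−A)·d / det(I−A), with det(I−A) = 0.6750:
  x_D = (0.90·180 + 0.30·150) / 0.6750 = 207.00 / 0.6750 ≈ 306.67
  x_A = (0.45·180 + 0.90·150) / 0.6750 = 216.00 / 0.6750 = 320.00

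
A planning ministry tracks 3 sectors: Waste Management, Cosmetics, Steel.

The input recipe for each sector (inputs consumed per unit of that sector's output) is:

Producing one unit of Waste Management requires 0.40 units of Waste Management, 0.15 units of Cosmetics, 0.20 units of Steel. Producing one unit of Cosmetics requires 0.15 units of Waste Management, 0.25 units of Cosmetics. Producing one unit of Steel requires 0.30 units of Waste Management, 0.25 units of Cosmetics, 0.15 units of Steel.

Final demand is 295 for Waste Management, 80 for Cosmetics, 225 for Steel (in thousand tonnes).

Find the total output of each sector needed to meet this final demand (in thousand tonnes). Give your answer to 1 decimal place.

x_W = 827.7, x_C = 425.4, x_S = 459.5

I − A =
  [   0.60    -0.15    -0.30]
  [  -0.15     0.75    -0.25]
  [  -0.20     0.00     0.85]
Cofactors of I−A, C_ij = (−1)^(i+j)·(minor ij) (rows/columns in the sector order above):
  C_11 = (0.75)(0.85) − (-0.25)(0.00) = 0.6375
  C_12 = −[(-0.15)(0.85) − (-0.25)(-0.20)] = 0.1775
  C_13 = (-0.15)(0.00) − (0.75)(-0.20) = 0.1500
  C_21 = −[(-0.15)(0.85) − (-0.30)(0.00)] = 0.1275
  C_22 = (0.60)(0.85) − (-0.30)(-0.20) = 0.4500
  C_23 = −[(0.60)(0.00) − (-0.15)(-0.20)] = 0.0300
  C_31 = (-0.15)(-0.25) − (-0.30)(0.75) = 0.2625
  C_32 = −[(0.60)(-0.25) − (-0.30)(-0.15)] = 0.1950
  C_33 = (0.60)(0.75) − (-0.15)(-0.15) = 0.4275
det(I−A) = Σ_j (I−A)_1j·C_1j = (0.60)(0.6375) + (-0.15)(0.1775) + (-0.30)(0.1500) = 0.310875
adj(I−A) = Cᵀ =
  [ 0.6375   0.1275   0.2625]
  [ 0.1775   0.4500   0.1950]
  [ 0.1500   0.0300   0.4275]
(I − A)⁻¹ = adj(I−A) / det(I−A) ≈
  [   2.0507     0.4101     0.8444]
  [   0.5710     1.4475     0.6273]
  [   0.4825     0.0965     1.3752]
x = (I − A)⁻¹ d = adj(I−A)·d / det(I−A), with det(I−A) = 0.310875:
  x_W = (0.6375·295 + 0.1275·80 + 0.2625·225) / 0.310875 = 257.325 / 0.310875 ≈ 827.7
  x_C = (0.1775·295 + 0.4500·80 + 0.1950·225) / 0.310875 = 132.2375 / 0.310875 ≈ 425.4
  x_S = (0.1500·295 + 0.0300·80 + 0.4275·225) / 0.310875 = 142.8375 / 0.310875 ≈ 459.5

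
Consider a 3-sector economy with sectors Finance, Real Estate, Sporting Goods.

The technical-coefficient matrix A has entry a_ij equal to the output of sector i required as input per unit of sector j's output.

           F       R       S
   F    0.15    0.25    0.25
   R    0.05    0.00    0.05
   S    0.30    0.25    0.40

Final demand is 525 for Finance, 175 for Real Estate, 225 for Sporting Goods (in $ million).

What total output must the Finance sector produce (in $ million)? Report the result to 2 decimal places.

I − A =
  [   0.85    -0.25    -0.25]
  [  -0.05     1.00    -0.05]
  [  -0.30    -0.25     0.60]
Cofactors of I−A, C_ij = (−1)^(i+j)·(minor ij) (rows/columns in the sector order above):
  C_11 = (1.00)(0.60) − (-0.05)(-0.25) = 0.5875
  C_12 = −[(-0.05)(0.60) − (-0.05)(-0.30)] = 0.0450
  C_13 = (-0.05)(-0.25) − (1.00)(-0.30) = 0.3125
  C_21 = −[(-0.25)(0.60) − (-0.25)(-0.25)] = 0.2125
  C_22 = (0.85)(0.60) − (-0.25)(-0.30) = 0.4350
  C_23 = −[(0.85)(-0.25) − (-0.25)(-0.30)] = 0.2875
  C_31 = (-0.25)(-0.05) − (-0.25)(1.00) = 0.2625
  C_32 = −[(0.85)(-0.05) − (-0.25)(-0.05)] = 0.0550
  C_33 = (0.85)(1.00) − (-0.25)(-0.05) = 0.8375
det(I−A) = Σ_j (I−A)_1j·C_1j = (0.85)(0.5875) + (-0.25)(0.0450) + (-0.25)(0.3125) = 0.4100
adj(I−A) = Cᵀ =
  [ 0.5875   0.2125   0.2625]
  [ 0.0450   0.4350   0.0550]
  [ 0.3125   0.2875   0.8375]
(I − A)⁻¹ = adj(I−A) / det(I−A) ≈
  [   1.4329     0.5183     0.6402]
  [   0.1098     1.0610     0.1341]
  [   0.7622     0.7012     2.0427]
x = (I − A)⁻¹ d = adj(I−A)·d / det(I−A), with det(I−A) = 0.4100:
  x_F = (0.5875·525 + 0.2125·175 + 0.2625·225) / 0.4100 = 404.6875 / 0.4100 ≈ 987.04
  x_R = (0.0450·525 + 0.4350·175 + 0.0550·225) / 0.4100 = 112.125 / 0.4100 ≈ 273.48
  x_S = (0.3125·525 + 0.2875·175 + 0.8375·225) / 0.4100 = 402.8125 / 0.4100 ≈ 982.47

x_F = 987.04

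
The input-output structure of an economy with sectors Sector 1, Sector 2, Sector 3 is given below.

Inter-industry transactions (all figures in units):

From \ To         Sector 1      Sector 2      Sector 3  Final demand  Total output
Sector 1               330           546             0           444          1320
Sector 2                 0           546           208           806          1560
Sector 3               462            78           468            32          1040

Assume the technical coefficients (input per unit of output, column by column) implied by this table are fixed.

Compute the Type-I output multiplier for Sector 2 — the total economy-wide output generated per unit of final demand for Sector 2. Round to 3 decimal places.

Technical coefficients a_ij = z_ij / X_j:
  a_11 = 330/1320 = 0.25, a_21 = 0/1320 = 0.00, a_31 = 462/1320 = 0.35
  a_12 = 546/1560 = 0.35, a_22 = 546/1560 = 0.35, a_32 = 78/1560 = 0.05
  a_13 = 0/1040 = 0.00, a_23 = 208/1040 = 0.20, a_33 = 468/1040 = 0.45
I − A =
  [   0.75    -0.35     0.00]
  [   0.00     0.65    -0.20]
  [  -0.35    -0.05     0.55]
Cofactors of I−A, C_ij = (−1)^(i+j)·(minor ij) (rows/columns in the sector order above):
  C_11 = (0.65)(0.55) − (-0.20)(-0.05) = 0.3475
  C_12 = −[(0.00)(0.55) − (-0.20)(-0.35)] = 0.0700
  C_13 = (0.00)(-0.05) − (0.65)(-0.35) = 0.2275
  C_21 = −[(-0.35)(0.55) − (0.00)(-0.05)] = 0.1925
  C_22 = (0.75)(0.55) − (0.00)(-0.35) = 0.4125
  C_23 = −[(0.75)(-0.05) − (-0.35)(-0.35)] = 0.1600
  C_31 = (-0.35)(-0.20) − (0.00)(0.65) = 0.0700
  C_32 = −[(0.75)(-0.20) − (0.00)(0.00)] = 0.1500
  C_33 = (0.75)(0.65) − (-0.35)(0.00) = 0.4875
det(I−A) = Σ_j (I−A)_1j·C_1j = (0.75)(0.3475) + (-0.35)(0.0700) + (0.00)(0.2275) = 0.236125
adj(I−A) = Cᵀ =
  [ 0.3475   0.1925   0.0700]
  [ 0.0700   0.4125   0.1500]
  [ 0.2275   0.1600   0.4875]
(I − A)⁻¹ = adj(I−A) / det(I−A) ≈
  [   1.4717     0.8152     0.2965]
  [   0.2965     1.7470     0.6353]
  [   0.9635     0.6776     2.0646]
The output multiplier for sector j is the column-j sum of the Leontief inverse (I − A)⁻¹ = adj(I−A) / det(I−A).
Column 2 of adj(I−A): (0.1925, 0.4125, 0.1600); det(I−A) = 0.236125.
m_2 = (0.1925 + 0.4125 + 0.1600) / 0.236125 = 0.765 / 0.236125 ≈ 3.240.

m_2 = 3.240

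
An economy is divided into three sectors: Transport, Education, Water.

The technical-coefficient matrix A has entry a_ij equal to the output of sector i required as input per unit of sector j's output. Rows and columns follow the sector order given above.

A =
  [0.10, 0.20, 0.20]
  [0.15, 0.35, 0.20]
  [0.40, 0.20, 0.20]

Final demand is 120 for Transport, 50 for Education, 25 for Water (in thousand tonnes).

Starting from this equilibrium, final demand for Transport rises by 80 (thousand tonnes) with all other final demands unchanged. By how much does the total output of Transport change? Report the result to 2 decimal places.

I − A =
  [   0.90    -0.20    -0.20]
  [  -0.15     0.65    -0.20]
  [  -0.40    -0.20     0.80]
Cofactors of I−A, C_ij = (−1)^(i+j)·(minor ij) (rows/columns in the sector order above):
  C_11 = (0.65)(0.80) − (-0.20)(-0.20) = 0.4800
  C_12 = −[(-0.15)(0.80) − (-0.20)(-0.40)] = 0.2000
  C_13 = (-0.15)(-0.20) − (0.65)(-0.40) = 0.2900
  C_21 = −[(-0.20)(0.80) − (-0.20)(-0.20)] = 0.2000
  C_22 = (0.90)(0.80) − (-0.20)(-0.40) = 0.6400
  C_23 = −[(0.90)(-0.20) − (-0.20)(-0.40)] = 0.2600
  C_31 = (-0.20)(-0.20) − (-0.20)(0.65) = 0.1700
  C_32 = −[(0.90)(-0.20) − (-0.20)(-0.15)] = 0.2100
  C_33 = (0.90)(0.65) − (-0.20)(-0.15) = 0.5550
det(I−A) = Σ_j (I−A)_1j·C_1j = (0.90)(0.4800) + (-0.20)(0.2000) + (-0.20)(0.2900) = 0.3340
adj(I−A) = Cᵀ =
  [ 0.4800   0.2000   0.1700]
  [ 0.2000   0.6400   0.2100]
  [ 0.2900   0.2600   0.5550]
(I − A)⁻¹ = adj(I−A) / det(I−A) ≈
  [   1.4371     0.5988     0.5090]
  [   0.5988     1.9162     0.6287]
  [   0.8683     0.7784     1.6617]
Δx = (I − A)⁻¹ Δd with Δd having +80 in the Transport component and 0 elsewhere.
So Δx_T = L_TT · (+80), where L_TT = adj(I−A)_TT / det(I−A) = 0.4800 / 0.3340.
Δx_T = 0.4800 × (+80) / 0.3340 = 38.40 / 0.3340 ≈ 114.97.

Δx_T = 114.97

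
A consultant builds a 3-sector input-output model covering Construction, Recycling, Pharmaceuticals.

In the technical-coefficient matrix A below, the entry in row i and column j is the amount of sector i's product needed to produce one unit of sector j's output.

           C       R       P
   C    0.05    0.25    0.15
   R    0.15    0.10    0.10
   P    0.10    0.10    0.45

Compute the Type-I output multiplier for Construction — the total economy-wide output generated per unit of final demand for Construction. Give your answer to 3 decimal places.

I − A =
  [   0.95    -0.25    -0.15]
  [  -0.15     0.90    -0.10]
  [  -0.10    -0.10     0.55]
Cofactors of I−A, C_ij = (−1)^(i+j)·(minor ij) (rows/columns in the sector order above):
  C_11 = (0.90)(0.55) − (-0.10)(-0.10) = 0.4850
  C_12 = −[(-0.15)(0.55) − (-0.10)(-0.10)] = 0.0925
  C_13 = (-0.15)(-0.10) − (0.90)(-0.10) = 0.1050
  C_21 = −[(-0.25)(0.55) − (-0.15)(-0.10)] = 0.1525
  C_22 = (0.95)(0.55) − (-0.15)(-0.10) = 0.5075
  C_23 = −[(0.95)(-0.10) − (-0.25)(-0.10)] = 0.1200
  C_31 = (-0.25)(-0.10) − (-0.15)(0.90) = 0.1600
  C_32 = −[(0.95)(-0.10) − (-0.15)(-0.15)] = 0.1175
  C_33 = (0.95)(0.90) − (-0.25)(-0.15) = 0.8175
det(I−A) = Σ_j (I−A)_1j·C_1j = (0.95)(0.4850) + (-0.25)(0.0925) + (-0.15)(0.1050) = 0.421875
adj(I−A) = Cᵀ =
  [ 0.4850   0.1525   0.1600]
  [ 0.0925   0.5075   0.1175]
  [ 0.1050   0.1200   0.8175]
(I − A)⁻¹ = adj(I−A) / det(I−A) ≈
  [   1.1496     0.3615     0.3793]
  [   0.2193     1.2030     0.2785]
  [   0.2489     0.2844     1.9378]
The output multiplier for sector j is the column-j sum of the Leontief inverse (I − A)⁻¹ = adj(I−A) / det(I−A).
Column C of adj(I−A): (0.4850, 0.0925, 0.1050); det(I−A) = 0.421875.
m_C = (0.4850 + 0.0925 + 0.1050) / 0.421875 = 0.6825 / 0.421875 ≈ 1.618.

m_C = 1.618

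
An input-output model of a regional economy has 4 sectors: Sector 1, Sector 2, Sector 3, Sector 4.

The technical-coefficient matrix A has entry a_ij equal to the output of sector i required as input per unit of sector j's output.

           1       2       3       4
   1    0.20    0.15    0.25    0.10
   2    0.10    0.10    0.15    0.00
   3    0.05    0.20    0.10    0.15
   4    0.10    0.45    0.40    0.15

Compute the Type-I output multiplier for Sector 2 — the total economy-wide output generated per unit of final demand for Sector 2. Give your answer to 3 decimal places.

m_2 = 3.125

I − A =
  [   0.80    -0.15    -0.25    -0.10]
  [  -0.10     0.90    -0.15     0.00]
  [  -0.05    -0.20     0.90    -0.15]
  [  -0.10    -0.45    -0.40     0.85]
Compute the cofactors C_ij = (−1)^(i+j)·(3×3 minor ij) of I−A; the adjugate is their transpose:
adj(I−A) = Cᵀ =
  [ 0.598875   0.213625   0.253125   0.115125]
  [ 0.079125   0.538625   0.125750   0.031500]
  [ 0.075500   0.198875   0.585750   0.112250]
  [ 0.147875   0.403875   0.372000   0.593125]
det(I−A) = Σ_j (I−A)_1j·C_1j = (0.80)(0.598875) + (-0.15)(0.079125) + (-0.25)(0.075500) + (-0.10)(0.147875) = 0.43356875
(I − A)⁻¹ = adj(I−A) / det(I−A) ≈
  [   1.3813     0.4927     0.5838     0.2655]
  [   0.1825     1.2423     0.2900     0.0727]
  [   0.1741     0.4587     1.3510     0.2589]
  [   0.3411     0.9315     0.8580     1.3680]
The output multiplier for sector j is the column-j sum of the Leontief inverse (I − A)⁻¹ = adj(I−A) / det(I−A).
Column 2 of adj(I−A): (0.213625, 0.538625, 0.198875, 0.403875); det(I−A) = 0.43356875.
m_2 = (0.213625 + 0.538625 + 0.198875 + 0.403875) / 0.43356875 = 1.355 / 0.43356875 ≈ 3.125.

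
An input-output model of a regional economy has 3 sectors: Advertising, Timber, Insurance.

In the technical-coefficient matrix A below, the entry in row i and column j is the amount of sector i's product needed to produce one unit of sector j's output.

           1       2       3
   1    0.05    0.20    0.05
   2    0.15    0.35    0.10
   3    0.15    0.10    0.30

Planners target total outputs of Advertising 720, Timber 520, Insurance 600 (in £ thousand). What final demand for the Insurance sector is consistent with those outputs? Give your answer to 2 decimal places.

I − A =
  [   0.95    -0.20    -0.05]
  [  -0.15     0.65    -0.10]
  [  -0.15    -0.10     0.70]
d = (I − A) x:
  d_1 = (+0.95)·720 + (-0.20)·520 + (-0.05)·600 = 550.00
  d_2 = (-0.15)·720 + (+0.65)·520 + (-0.10)·600 = 170.00
  d_3 = (-0.15)·720 + (-0.10)·520 + (+0.70)·600 = 260.00

d_3 = 260.00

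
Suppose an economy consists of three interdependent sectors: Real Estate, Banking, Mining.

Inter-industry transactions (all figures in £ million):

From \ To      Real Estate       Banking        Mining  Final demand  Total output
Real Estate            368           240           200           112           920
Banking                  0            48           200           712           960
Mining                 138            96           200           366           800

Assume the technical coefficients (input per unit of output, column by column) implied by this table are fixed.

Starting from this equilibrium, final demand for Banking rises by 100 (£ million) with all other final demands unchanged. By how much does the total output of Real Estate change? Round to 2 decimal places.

Δx_R = 57.82

Technical coefficients a_ij = z_ij / X_j:
  a_RR = 368/920 = 0.40, a_BR = 0/920 = 0.00, a_MR = 138/920 = 0.15
  a_RB = 240/960 = 0.25, a_BB = 48/960 = 0.05, a_MB = 96/960 = 0.10
  a_RM = 200/800 = 0.25, a_BM = 200/800 = 0.25, a_MM = 200/800 = 0.25
I − A =
  [   0.60    -0.25    -0.25]
  [   0.00     0.95    -0.25]
  [  -0.15    -0.10     0.75]
Cofactors of I−A, C_ij = (−1)^(i+j)·(minor ij) (rows/columns in the sector order above):
  C_11 = (0.95)(0.75) − (-0.25)(-0.10) = 0.6875
  C_12 = −[(0.00)(0.75) − (-0.25)(-0.15)] = 0.0375
  C_13 = (0.00)(-0.10) − (0.95)(-0.15) = 0.1425
  C_21 = −[(-0.25)(0.75) − (-0.25)(-0.10)] = 0.2125
  C_22 = (0.60)(0.75) − (-0.25)(-0.15) = 0.4125
  C_23 = −[(0.60)(-0.10) − (-0.25)(-0.15)] = 0.0975
  C_31 = (-0.25)(-0.25) − (-0.25)(0.95) = 0.3000
  C_32 = −[(0.60)(-0.25) − (-0.25)(0.00)] = 0.1500
  C_33 = (0.60)(0.95) − (-0.25)(0.00) = 0.5700
det(I−A) = Σ_j (I−A)_1j·C_1j = (0.60)(0.6875) + (-0.25)(0.0375) + (-0.25)(0.1425) = 0.3675
adj(I−A) = Cᵀ =
  [ 0.6875   0.2125   0.3000]
  [ 0.0375   0.4125   0.1500]
  [ 0.1425   0.0975   0.5700]
(I − A)⁻¹ = adj(I−A) / det(I−A) ≈
  [   1.8707     0.5782     0.8163]
  [   0.1020     1.1224     0.4082]
  [   0.3878     0.2653     1.5510]
Δx = (I − A)⁻¹ Δd with Δd having +100 in the Banking component and 0 elsewhere.
So Δx_R = L_RB · (+100), where L_RB = adj(I−A)_RB / det(I−A) = 0.2125 / 0.3675.
Δx_R = 0.2125 × (+100) / 0.3675 = 21.25 / 0.3675 ≈ 57.82.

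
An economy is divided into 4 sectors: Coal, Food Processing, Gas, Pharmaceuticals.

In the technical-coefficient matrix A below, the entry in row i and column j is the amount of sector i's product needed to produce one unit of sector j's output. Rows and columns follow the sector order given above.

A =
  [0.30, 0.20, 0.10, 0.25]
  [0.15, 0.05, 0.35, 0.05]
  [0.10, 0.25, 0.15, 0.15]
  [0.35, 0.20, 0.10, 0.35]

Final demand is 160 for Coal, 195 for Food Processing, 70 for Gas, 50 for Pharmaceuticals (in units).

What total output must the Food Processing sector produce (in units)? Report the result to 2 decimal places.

I − A =
  [   0.70    -0.20    -0.10    -0.25]
  [  -0.15     0.95    -0.35    -0.05]
  [  -0.10    -0.25     0.85    -0.15]
  [  -0.35    -0.20    -0.10     0.65]
Compute the cofactors C_ij = (−1)^(i+j)·(3×3 minor ij) of I−A; the adjugate is their transpose:
adj(I−A) = Cᵀ =
  [ 0.433500   0.175500   0.148500   0.214500]
  [ 0.137125   0.287625   0.147375   0.108875]
  [ 0.143875   0.141375   0.311625   0.138125]
  [ 0.297750   0.204750   0.173250   0.458250]
det(I−A) = Σ_j (I−A)_1j·C_1j = (0.70)(0.433500) + (-0.20)(0.137125) + (-0.10)(0.143875) + (-0.25)(0.297750) = 0.1872
(I − A)⁻¹ = adj(I−A) / det(I−A) ≈
  [   2.3157     0.9375     0.7933     1.1458]
  [   0.7325     1.5365     0.7873     0.5816]
  [   0.7686     0.7552     1.6647     0.7378]
  [   1.5905     1.0938     0.9255     2.4479]
x = (I − A)⁻¹ d = adj(I−A)·d / det(I−A), with det(I−A) = 0.1872:
  x_1 = (0.433500·160 + 0.175500·195 + 0.148500·70 + 0.214500·50) / 0.1872 = 124.7025 / 0.1872 ≈ 666.15
  x_2 = (0.137125·160 + 0.287625·195 + 0.147375·70 + 0.108875·50) / 0.1872 = 93.786875 / 0.1872 ≈ 501.00
  x_3 = (0.143875·160 + 0.141375·195 + 0.311625·70 + 0.138125·50) / 0.1872 = 79.308125 / 0.1872 ≈ 423.65
  x_4 = (0.297750·160 + 0.204750·195 + 0.173250·70 + 0.458250·50) / 0.1872 = 122.60625 / 0.1872 ≈ 654.95

x_2 = 501.00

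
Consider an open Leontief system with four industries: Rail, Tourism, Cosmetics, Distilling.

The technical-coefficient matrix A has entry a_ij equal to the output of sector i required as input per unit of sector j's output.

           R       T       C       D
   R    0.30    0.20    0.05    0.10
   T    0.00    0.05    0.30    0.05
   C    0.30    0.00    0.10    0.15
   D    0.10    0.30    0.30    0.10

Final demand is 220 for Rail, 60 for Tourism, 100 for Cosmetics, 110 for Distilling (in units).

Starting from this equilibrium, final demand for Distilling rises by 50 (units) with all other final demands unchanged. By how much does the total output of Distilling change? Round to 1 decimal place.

Δx_D = 64.7

I − A =
  [   0.70    -0.20    -0.05    -0.10]
  [   0.00     0.95    -0.30    -0.05]
  [  -0.30     0.00     0.90    -0.15]
  [  -0.10    -0.30    -0.30     0.90]
Compute the cofactors C_ij = (−1)^(i+j)·(3×3 minor ij) of I−A; the adjugate is their transpose:
adj(I−A) = Cᵀ =
  [ 0.699750   0.182250   0.136500   0.110625]
  [ 0.094500   0.503250   0.196750   0.071250]
  [ 0.266250   0.097500   0.577500   0.131250]
  [ 0.198000   0.220500   0.273250   0.566250]
det(I−A) = Σ_j (I−A)_1j·C_1j = (0.70)(0.699750) + (-0.20)(0.094500) + (-0.05)(0.266250) + (-0.10)(0.198000) = 0.4378125
(I − A)⁻¹ = adj(I−A) / det(I−A) ≈
  [   1.5983     0.4163     0.3118     0.2527]
  [   0.2158     1.1495     0.4494     0.1627]
  [   0.6081     0.2227     1.3191     0.2998]
  [   0.4522     0.5036     0.6241     1.2934]
Δx = (I − A)⁻¹ Δd with Δd having +50 in the Distilling component and 0 elsewhere.
So Δx_D = L_DD · (+50), where L_DD = adj(I−A)_DD / det(I−A) = 0.566250 / 0.4378125.
Δx_D = 0.566250 × (+50) / 0.4378125 = 28.3125 / 0.4378125 ≈ 64.7.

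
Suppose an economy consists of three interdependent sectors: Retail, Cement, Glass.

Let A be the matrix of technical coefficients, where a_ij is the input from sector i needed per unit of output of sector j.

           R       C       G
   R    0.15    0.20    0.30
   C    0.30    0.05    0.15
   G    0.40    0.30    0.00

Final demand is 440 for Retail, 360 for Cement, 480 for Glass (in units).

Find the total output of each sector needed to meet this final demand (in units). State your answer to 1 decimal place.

x_R = 1175.4, x_C = 944.9, x_G = 1233.6

I − A =
  [   0.85    -0.20    -0.30]
  [  -0.30     0.95    -0.15]
  [  -0.40    -0.30     1.00]
Cofactors of I−A, C_ij = (−1)^(i+j)·(minor ij) (rows/columns in the sector order above):
  C_11 = (0.95)(1.00) − (-0.15)(-0.30) = 0.9050
  C_12 = −[(-0.30)(1.00) − (-0.15)(-0.40)] = 0.3600
  C_13 = (-0.30)(-0.30) − (0.95)(-0.40) = 0.4700
  C_21 = −[(-0.20)(1.00) − (-0.30)(-0.30)] = 0.2900
  C_22 = (0.85)(1.00) − (-0.30)(-0.40) = 0.7300
  C_23 = −[(0.85)(-0.30) − (-0.20)(-0.40)] = 0.3350
  C_31 = (-0.20)(-0.15) − (-0.30)(0.95) = 0.3150
  C_32 = −[(0.85)(-0.15) − (-0.30)(-0.30)] = 0.2175
  C_33 = (0.85)(0.95) − (-0.20)(-0.30) = 0.7475
det(I−A) = Σ_j (I−A)_1j·C_1j = (0.85)(0.9050) + (-0.20)(0.3600) + (-0.30)(0.4700) = 0.55625
adj(I−A) = Cᵀ =
  [ 0.9050   0.2900   0.3150]
  [ 0.3600   0.7300   0.2175]
  [ 0.4700   0.3350   0.7475]
(I − A)⁻¹ = adj(I−A) / det(I−A) ≈
  [   1.6270     0.5213     0.5663]
  [   0.6472     1.3124     0.3910]
  [   0.8449     0.6022     1.3438]
x = (I − A)⁻¹ d = adj(I−A)·d / det(I−A), with det(I−A) = 0.55625:
  x_R = (0.9050·440 + 0.2900·360 + 0.3150·480) / 0.55625 = 653.80 / 0.55625 ≈ 1175.4
  x_C = (0.3600·440 + 0.7300·360 + 0.2175·480) / 0.55625 = 525.60 / 0.55625 ≈ 944.9
  x_G = (0.4700·440 + 0.3350·360 + 0.7475·480) / 0.55625 = 686.20 / 0.55625 ≈ 1233.6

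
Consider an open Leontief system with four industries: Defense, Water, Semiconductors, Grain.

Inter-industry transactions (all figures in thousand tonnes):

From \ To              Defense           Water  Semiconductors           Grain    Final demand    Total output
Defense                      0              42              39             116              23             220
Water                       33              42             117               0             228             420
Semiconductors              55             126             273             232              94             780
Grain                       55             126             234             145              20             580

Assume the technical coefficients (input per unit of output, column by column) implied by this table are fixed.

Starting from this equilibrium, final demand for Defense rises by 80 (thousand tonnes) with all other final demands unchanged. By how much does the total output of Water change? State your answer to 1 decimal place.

Technical coefficients a_ij = z_ij / X_j:
  a_DD = 0/220 = 0.00, a_WD = 33/220 = 0.15, a_SD = 55/220 = 0.25, a_GD = 55/220 = 0.25
  a_DW = 42/420 = 0.10, a_WW = 42/420 = 0.10, a_SW = 126/420 = 0.30, a_GW = 126/420 = 0.30
  a_DS = 39/780 = 0.05, a_WS = 117/780 = 0.15, a_SS = 273/780 = 0.35, a_GS = 234/780 = 0.30
  a_DG = 116/580 = 0.20, a_WG = 0/580 = 0.00, a_SG = 232/580 = 0.40, a_GG = 145/580 = 0.25
I − A =
  [   1.00    -0.10    -0.05    -0.20]
  [  -0.15     0.90    -0.15     0.00]
  [  -0.25    -0.30     0.65    -0.40]
  [  -0.25    -0.30    -0.30     0.75]
Compute the cofactors C_ij = (−1)^(i+j)·(3×3 minor ij) of I−A; the adjugate is their transpose:
adj(I−A) = Cᵀ =
  [ 0.279000   0.111000   0.108000   0.132000]
  [ 0.098250   0.305625   0.119625   0.090000]
  [ 0.310500   0.373750   0.609750   0.408000]
  [ 0.256500   0.308750   0.327750   0.513000]
det(I−A) = Σ_j (I−A)_1j·C_1j = (1.00)(0.279000) + (-0.10)(0.098250) + (-0.05)(0.310500) + (-0.20)(0.256500) = 0.20235
(I − A)⁻¹ = adj(I−A) / det(I−A) ≈
  [   1.3788     0.5486     0.5337     0.6523]
  [   0.4855     1.5104     0.5912     0.4448]
  [   1.5345     1.8470     3.0133     2.0163]
  [   1.2676     1.5258     1.6197     2.5352]
Δx = (I − A)⁻¹ Δd with Δd having +80 in the Defense component and 0 elsewhere.
So Δx_W = L_WD · (+80), where L_WD = adj(I−A)_WD / det(I−A) = 0.098250 / 0.20235.
Δx_W = 0.098250 × (+80) / 0.20235 = 7.86 / 0.20235 ≈ 38.8.

Δx_W = 38.8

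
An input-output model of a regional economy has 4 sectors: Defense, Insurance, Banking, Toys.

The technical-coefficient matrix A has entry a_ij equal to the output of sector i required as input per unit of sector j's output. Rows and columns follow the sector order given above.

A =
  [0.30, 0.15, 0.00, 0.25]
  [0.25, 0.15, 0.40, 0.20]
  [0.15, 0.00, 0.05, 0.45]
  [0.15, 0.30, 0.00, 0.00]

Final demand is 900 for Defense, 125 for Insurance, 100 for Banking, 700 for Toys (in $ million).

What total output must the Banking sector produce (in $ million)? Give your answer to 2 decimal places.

x_3 = 1186.03

I − A =
  [   0.70    -0.15     0.00    -0.25]
  [  -0.25     0.85    -0.40    -0.20]
  [  -0.15     0.00     0.95    -0.45]
  [  -0.15    -0.30     0.00     1.00]
Compute the cofactors C_ij = (−1)^(i+j)·(3×3 minor ij) of I−A; the adjugate is their transpose:
adj(I−A) = Cᵀ =
  [ 0.696500   0.213750   0.090000   0.257375]
  [ 0.353000   0.629375   0.265000   0.333375]
  [ 0.209625   0.138375   0.460375   0.287250]
  [ 0.210375   0.220875   0.093000   0.520625]
det(I−A) = Σ_j (I−A)_1j·C_1j = (0.70)(0.696500) + (-0.15)(0.353000) + (0.00)(0.209625) + (-0.25)(0.210375) = 0.38200625
(I − A)⁻¹ = adj(I−A) / det(I−A) ≈
  [   1.8233     0.5595     0.2356     0.6737]
  [   0.9241     1.6476     0.6937     0.8727]
  [   0.5487     0.3622     1.2052     0.7520]
  [   0.5507     0.5782     0.2435     1.3629]
x = (I − A)⁻¹ d = adj(I−A)·d / det(I−A), with det(I−A) = 0.38200625:
  x_1 = (0.696500·900 + 0.213750·125 + 0.090000·100 + 0.257375·700) / 0.38200625 = 842.73125 / 0.38200625 ≈ 2206.07
  x_2 = (0.353000·900 + 0.629375·125 + 0.265000·100 + 0.333375·700) / 0.38200625 = 656.234375 / 0.38200625 ≈ 1717.86
  x_3 = (0.209625·900 + 0.138375·125 + 0.460375·100 + 0.287250·700) / 0.38200625 = 453.071875 / 0.38200625 ≈ 1186.03
  x_4 = (0.210375·900 + 0.220875·125 + 0.093000·100 + 0.520625·700) / 0.38200625 = 590.684375 / 0.38200625 ≈ 1546.27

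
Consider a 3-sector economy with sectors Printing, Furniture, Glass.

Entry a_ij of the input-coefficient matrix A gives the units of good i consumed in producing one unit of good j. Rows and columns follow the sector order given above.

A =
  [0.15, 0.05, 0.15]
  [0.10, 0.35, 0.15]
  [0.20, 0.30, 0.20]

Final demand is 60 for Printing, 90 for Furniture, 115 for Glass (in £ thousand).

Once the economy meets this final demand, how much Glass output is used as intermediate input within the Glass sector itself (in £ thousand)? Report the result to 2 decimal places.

I − A =
  [   0.85    -0.05    -0.15]
  [  -0.10     0.65    -0.15]
  [  -0.20    -0.30     0.80]
Cofactors of I−A, C_ij = (−1)^(i+j)·(minor ij) (rows/columns in the sector order above):
  C_11 = (0.65)(0.80) − (-0.15)(-0.30) = 0.4750
  C_12 = −[(-0.10)(0.80) − (-0.15)(-0.20)] = 0.1100
  C_13 = (-0.10)(-0.30) − (0.65)(-0.20) = 0.1600
  C_21 = −[(-0.05)(0.80) − (-0.15)(-0.30)] = 0.0850
  C_22 = (0.85)(0.80) − (-0.15)(-0.20) = 0.6500
  C_23 = −[(0.85)(-0.30) − (-0.05)(-0.20)] = 0.2650
  C_31 = (-0.05)(-0.15) − (-0.15)(0.65) = 0.1050
  C_32 = −[(0.85)(-0.15) − (-0.15)(-0.10)] = 0.1425
  C_33 = (0.85)(0.65) − (-0.05)(-0.10) = 0.5475
det(I−A) = Σ_j (I−A)_1j·C_1j = (0.85)(0.4750) + (-0.05)(0.1100) + (-0.15)(0.1600) = 0.37425
adj(I−A) = Cᵀ =
  [ 0.4750   0.0850   0.1050]
  [ 0.1100   0.6500   0.1425]
  [ 0.1600   0.2650   0.5475]
(I − A)⁻¹ = adj(I−A) / det(I−A) ≈
  [   1.2692     0.2271     0.2806]
  [   0.2939     1.7368     0.3808]
  [   0.4275     0.7081     1.4629]
First solve x = (I − A)⁻¹ d = adj(I−A)·d / det(I−A); in particular x_G = (0.1600·60 + 0.2650·90 + 0.5475·115) / 0.37425 = 96.4125 / 0.37425 ≈ 257.6152.
Intermediate flow from G to G: z_GG = a_GG · x_G = 0.20 × 96.4125 / 0.37425 = 19.2825 / 0.37425 ≈ 51.52.

z_GG = 51.52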